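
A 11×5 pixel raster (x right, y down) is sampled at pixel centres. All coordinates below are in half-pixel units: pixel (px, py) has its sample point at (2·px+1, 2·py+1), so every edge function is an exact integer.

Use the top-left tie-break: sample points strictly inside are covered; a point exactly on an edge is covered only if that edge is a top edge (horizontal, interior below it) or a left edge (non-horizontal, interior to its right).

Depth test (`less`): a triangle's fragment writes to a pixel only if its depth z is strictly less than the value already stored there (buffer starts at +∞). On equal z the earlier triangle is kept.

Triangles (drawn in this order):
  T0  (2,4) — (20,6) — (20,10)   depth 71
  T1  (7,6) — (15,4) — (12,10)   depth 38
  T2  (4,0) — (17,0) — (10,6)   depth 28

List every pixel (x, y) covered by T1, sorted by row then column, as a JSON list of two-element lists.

T0:
  2·area = 72
  edge (2, 4)→(20, 6): d=(18,2) right/bottom  bias=-1
  edge (20, 6)→(20, 10): d=(0,4) right/bottom  bias=-1
  edge (20, 10)→(2, 4): d=(-18,-6) top-left  bias=+0
    (2,2)@(5, 5): e=[12,60,0] → X  [on edge]
    (3,2)@(7, 5): e=[8,52,12] → X
    (4,2)@(9, 5): e=[4,44,24] → X
    (5,2)@(11, 5): e=[0,36,36] → .  [on edge]
    (2,3)@(5, 7): e=[48,60,-36] → .
    (3,3)@(7, 7): e=[44,52,-24] → .
    (4,3)@(9, 7): e=[40,44,-12] → .
    (5,3)@(11, 7): e=[36,36,0] → X  [on edge]
    (6,3)@(13, 7): e=[32,28,12] → X
    (7,3)@(15, 7): e=[28,20,24] → X
    (8,3)@(17, 7): e=[24,12,36] → X
    (9,3)@(19, 7): e=[20,4,48] → X
    (8,4)@(17, 9): e=[60,12,0] → X  [on edge]
  covered (10 px):
    . . . . . . . . . . .
    . . . . . . . . . . .
    . . X X X . . . . . .
    . . . . . X X X X X .
    . . . . . . . . X X .
T1:
  2·area = 42
  edge (7, 6)→(15, 4): d=(8,-2) top-left  bias=+0
  edge (15, 4)→(12, 10): d=(-3,6) right/bottom  bias=-1
  edge (12, 10)→(7, 6): d=(-5,-4) top-left  bias=+0
    (9,1)@(19, 3): e=[0,-21,63] → .  [on edge]
    (5,2)@(11, 5): e=[0,21,21] → X  [on edge]
    (6,2)@(13, 5): e=[4,9,29] → X
    (7,2)@(15, 5): e=[8,-3,37] → .
    (1,3)@(3, 7): e=[0,63,-21] → .  [on edge]
    (4,3)@(9, 7): e=[12,27,3] → X
    (7,3)@(15, 7): e=[24,-9,27] → .
    (4,4)@(9, 9): e=[28,21,-7] → .
    (5,4)@(11, 9): e=[32,9,1] → X
    (6,4)@(13, 9): e=[36,-3,9] → .
  covered (6 px):
    . . . . . . . . . . .
    . . . . . . . . . . .
    . . . . . X X . . . .
    . . . . X X X . . . .
    . . . . . X . . . . .
T2:
  2·area = 78
  edge (4, 0)→(17, 0): d=(13,0) top-left  bias=+0
  edge (17, 0)→(10, 6): d=(-7,6) right/bottom  bias=-1
  edge (10, 6)→(4, 0): d=(-6,-6) top-left  bias=+0
    (2,0)@(5, 1): e=[13,65,0] → X  [on edge]
    (3,0)@(7, 1): e=[13,53,12] → X
    (4,0)@(9, 1): e=[13,41,24] → X
    (5,0)@(11, 1): e=[13,29,36] → X
    (6,0)@(13, 1): e=[13,17,48] → X
    (7,0)@(15, 1): e=[13,5,60] → X
    (8,0)@(17, 1): e=[13,-7,72] → .
    (2,1)@(5, 3): e=[39,51,-12] → .
    (3,1)@(7, 3): e=[39,39,0] → X  [on edge]
    (7,1)@(15, 3): e=[39,-9,48] → .
    (3,2)@(7, 5): e=[65,25,-12] → .
    (4,2)@(9, 5): e=[65,13,0] → X  [on edge]
    (5,3)@(11, 7): e=[91,-13,0] → .  [on edge]
    (6,4)@(13, 9): e=[117,-39,0] → .  [on edge]
  covered (12 px):
    . . X X X X X X . . .
    . . . X X X X . . . .
    . . . . X X . . . . .
    . . . . . . . . . . .
    . . . . . . . . . . .

Final: [[5,2],[6,2],[4,3],[5,3],[6,3],[5,4]]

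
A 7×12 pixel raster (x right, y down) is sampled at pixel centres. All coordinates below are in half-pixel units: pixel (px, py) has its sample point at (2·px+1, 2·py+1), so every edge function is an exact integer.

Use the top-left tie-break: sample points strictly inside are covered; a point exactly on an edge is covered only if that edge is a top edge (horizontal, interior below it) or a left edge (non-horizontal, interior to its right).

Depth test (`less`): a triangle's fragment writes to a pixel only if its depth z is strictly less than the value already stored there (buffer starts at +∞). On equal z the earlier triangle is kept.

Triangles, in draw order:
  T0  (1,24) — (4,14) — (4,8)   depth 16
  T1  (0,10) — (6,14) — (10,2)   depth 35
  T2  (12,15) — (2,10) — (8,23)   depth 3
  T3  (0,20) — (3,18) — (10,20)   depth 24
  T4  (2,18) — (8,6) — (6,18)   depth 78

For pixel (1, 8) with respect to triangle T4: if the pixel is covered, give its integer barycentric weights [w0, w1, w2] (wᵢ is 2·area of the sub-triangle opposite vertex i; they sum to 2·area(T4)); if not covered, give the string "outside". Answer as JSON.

T0:
  2·area = 18  (B↔C swapped to make it positive)
  edge (1, 24)→(4, 8): d=(3,-16) top-left  bias=+0
  edge (4, 8)→(4, 14): d=(0,6) right/bottom  bias=-1
  edge (4, 14)→(1, 24): d=(-3,10) right/bottom  bias=-1
    (1,7)@(3, 15): e=[5,6,7] → X
    (2,7)@(5, 15): e=[37,-6,-13] → .
    (1,8)@(3, 17): e=[11,6,1] → X
    (2,8)@(5, 17): e=[43,-6,-19] → .
    (1,9)@(3, 19): e=[17,6,-5] → .
  covered (2 px):
    . . . . . . .
    . . . . . . .
    . . . . . . .
    . . . . . . .
    . . . . . . .
    . . . . . . .
    . . . . . . .
    . X . . . . .
    . X . . . . .
    . . . . . . .
    . . . . . . .
    . . . . . . .
T1:
  2·area = 88  (B↔C swapped to make it positive)
  edge (0, 10)→(10, 2): d=(10,-8) top-left  bias=+0
  edge (10, 2)→(6, 14): d=(-4,12) right/bottom  bias=-1
  edge (6, 14)→(0, 10): d=(-6,-4) top-left  bias=+0
    (4,1)@(9, 3): e=[2,8,78] → X
    (5,1)@(11, 3): e=[18,-16,86] → .
    (3,2)@(7, 5): e=[6,24,58] → X
    (4,2)@(9, 5): e=[22,0,66] → .  [on edge]
    (2,3)@(5, 7): e=[10,40,38] → X
    (4,3)@(9, 7): e=[42,-8,54] → .
    (1,4)@(3, 9): e=[14,56,18] → X
    (4,4)@(9, 9): e=[62,-16,42] → .
    (1,5)@(3, 11): e=[34,48,6] → X
    (3,5)@(7, 11): e=[66,0,22] → .  [on edge]
    (1,6)@(3, 13): e=[54,40,-6] → .
    (2,6)@(5, 13): e=[70,16,2] → X
    (2,8)@(5, 17): e=[110,0,-22] → .  [on edge]
    (1,11)@(3, 23): e=[154,0,-66] → .  [on edge]
  covered (10 px):
    . . . . . . .
    . . . . X . .
    . . . X . . .
    . . X X . . .
    . X X X . . .
    . X X . . . .
    . . X . . . .
    . . . . . . .
    . . . . . . .
    . . . . . . .
    . . . . . . .
    . . . . . . .
T2:
  2·area = 100  (B↔C swapped to make it positive)
  edge (12, 15)→(8, 23): d=(-4,8) right/bottom  bias=-1
  edge (8, 23)→(2, 10): d=(-6,-13) top-left  bias=+0
  edge (2, 10)→(12, 15): d=(10,5) right/bottom  bias=-1
    (1,5)@(3, 11): e=[88,7,5] → X
    (2,5)@(5, 11): e=[72,33,-5] → .
    (1,6)@(3, 13): e=[80,-5,25] → .
    (2,6)@(5, 13): e=[64,21,15] → X
    (3,6)@(7, 13): e=[48,47,5] → X
    (4,6)@(9, 13): e=[32,73,-5] → .
    (6,6)@(13, 13): e=[0,125,-25] → .  [on edge]
    (2,7)@(5, 15): e=[56,9,35] → X
    (4,7)@(9, 15): e=[24,61,15] → X
    (5,7)@(11, 15): e=[8,87,5] → X
    (6,7)@(13, 15): e=[-8,113,-5] → .
    (2,8)@(5, 17): e=[48,-3,55] → .
    (5,8)@(11, 17): e=[0,75,25] → .  [on edge]
    (4,10)@(9, 21): e=[0,25,75] → .  [on edge]
  covered (11 px):
    . . . . . . .
    . . . . . . .
    . . . . . . .
    . . . . . . .
    . . . . . . .
    . X . . . . .
    . . X X . . .
    . . X X X X .
    . . . X X . .
    . . . X X . .
    . . . . . . .
    . . . . . . .
T3:
  2·area = 20
  edge (0, 20)→(3, 18): d=(3,-2) top-left  bias=+0
  edge (3, 18)→(10, 20): d=(7,2) right/bottom  bias=-1
  edge (10, 20)→(0, 20): d=(-10,0) right/bottom  bias=-1
    (1,9)@(3, 19): e=[3,7,10] → X
    (2,9)@(5, 19): e=[7,3,10] → X
    (3,9)@(7, 19): e=[11,-1,10] → .
    (1,10)@(3, 21): e=[9,21,-10] → .
    (2,10)@(5, 21): e=[13,17,-10] → .
  covered (2 px):
    . . . . . . .
    . . . . . . .
    . . . . . . .
    . . . . . . .
    . . . . . . .
    . . . . . . .
    . . . . . . .
    . . . . . . .
    . . . . . . .
    . X X . . . .
    . . . . . . .
    . . . . . . .
T4:
  2·area = 48
  edge (2, 18)→(8, 6): d=(6,-12) top-left  bias=+0
  edge (8, 6)→(6, 18): d=(-2,12) right/bottom  bias=-1
  edge (6, 18)→(2, 18): d=(-4,0) right/bottom  bias=-1
    (3,4)@(7, 9): e=[6,6,36] → X
    (4,4)@(9, 9): e=[30,-18,36] → .
    (3,5)@(7, 11): e=[18,2,28] → X
    (4,5)@(9, 11): e=[42,-22,28] → .
    (2,6)@(5, 13): e=[6,22,20] → X
    (3,6)@(7, 13): e=[30,-2,20] → .
    (2,7)@(5, 15): e=[18,18,12] → X
    (3,7)@(7, 15): e=[42,-6,12] → .
    (1,8)@(3, 17): e=[6,38,4] → X
    (3,8)@(7, 17): e=[54,-10,4] → .
    (1,9)@(3, 19): e=[18,34,-4] → .
    (2,9)@(5, 19): e=[42,10,-4] → .
  covered (6 px):
    . . . . . . .
    . . . . . . .
    . . . . . . .
    . . . . . . .
    . . . X . . .
    . . . X . . .
    . . X . . . .
    . . X . . . .
    . X X . . . .
    . . . . . . .
    . . . . . . .
    . . . . . . .

Result: [38,4,6]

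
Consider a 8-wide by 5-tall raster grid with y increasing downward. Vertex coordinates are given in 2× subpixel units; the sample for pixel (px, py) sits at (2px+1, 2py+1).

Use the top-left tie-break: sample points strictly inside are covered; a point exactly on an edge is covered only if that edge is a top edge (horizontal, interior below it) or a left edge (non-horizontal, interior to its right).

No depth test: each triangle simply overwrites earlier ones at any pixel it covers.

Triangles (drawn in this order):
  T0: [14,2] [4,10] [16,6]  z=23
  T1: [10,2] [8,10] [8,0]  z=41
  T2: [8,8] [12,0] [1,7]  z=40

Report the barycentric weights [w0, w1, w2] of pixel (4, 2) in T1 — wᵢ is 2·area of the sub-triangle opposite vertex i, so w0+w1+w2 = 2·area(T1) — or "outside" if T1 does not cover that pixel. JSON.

T0:
  2·area = 56  (B↔C swapped to make it positive)
  edge (14, 2)→(16, 6): d=(2,4) right/bottom  bias=-1
  edge (16, 6)→(4, 10): d=(-12,4) right/bottom  bias=-1
  edge (4, 10)→(14, 2): d=(10,-8) top-left  bias=+0
    (6,1)@(13, 3): e=[6,48,2] → █
    (7,1)@(15, 3): e=[-2,40,18] → ·
    (5,2)@(11, 5): e=[18,32,6] → █
    (7,2)@(15, 5): e=[2,16,38] → █
    (4,3)@(9, 7): e=[30,16,10] → █
    (6,3)@(13, 7): e=[14,0,42] → ·  [on edge]
    (7,3)@(15, 7): e=[6,-8,58] → ·
    (3,4)@(7, 9): e=[42,0,14] → ·  [on edge]
    (4,4)@(9, 9): e=[34,-8,30] → ·
    (5,4)@(11, 9): e=[26,-16,46] → ·
  covered (6 px):
    · · · · · · · ·
    · · · · · · █ ·
    · · · · · █ █ █
    · · · · █ █ · ·
    · · · · · · · ·
T1:
  2·area = 20
  edge (10, 2)→(8, 10): d=(-2,8) right/bottom  bias=-1
  edge (8, 10)→(8, 0): d=(0,-10) top-left  bias=+0
  edge (8, 0)→(10, 2): d=(2,2) right/bottom  bias=-1
    (4,0)@(9, 1): e=[10,10,0] → ·  [on edge]
    (4,1)@(9, 3): e=[6,10,4] → █
    (5,1)@(11, 3): e=[-10,30,0] → ·  [on edge]
    (4,2)@(9, 5): e=[2,10,8] → █
    (5,2)@(11, 5): e=[-14,30,4] → ·
    (6,2)@(13, 5): e=[-30,50,0] → ·  [on edge]
    (4,3)@(9, 7): e=[-2,10,12] → ·
    (7,3)@(15, 7): e=[-50,70,0] → ·  [on edge]
  covered (2 px):
    · · · · · · · ·
    · · · · █ · · ·
    · · · · █ · · ·
    · · · · · · · ·
    · · · · · · · ·
T2:
  2·area = 60  (B↔C swapped to make it positive)
  edge (8, 8)→(1, 7): d=(-7,-1) top-left  bias=+0
  edge (1, 7)→(12, 0): d=(11,-7) top-left  bias=+0
  edge (12, 0)→(8, 8): d=(-4,8) right/bottom  bias=-1
    (5,0)@(11, 1): e=[52,4,4] → █
    (6,0)@(13, 1): e=[54,18,-12] → ·
    (4,1)@(9, 3): e=[36,12,12] → █
    (5,1)@(11, 3): e=[38,26,-4] → ·
    (2,2)@(5, 5): e=[18,6,36] → █
    (3,2)@(7, 5): e=[20,20,20] → █
    (5,2)@(11, 5): e=[24,48,-12] → ·
    (0,3)@(1, 7): e=[0,0,60] → █  [on edge]
    (1,3)@(3, 7): e=[2,14,44] → █
    (4,3)@(9, 7): e=[8,56,-4] → ·
    (0,4)@(1, 9): e=[-14,22,52] → ·
    (1,4)@(3, 9): e=[-12,36,36] → ·
    (7,4)@(15, 9): e=[0,120,-60] → ·  [on edge]
  covered (9 px):
    · · · · · █ · ·
    · · · · █ · · ·
    · · █ █ █ · · ·
    █ █ █ █ · · · ·
    · · · · · · · ·

Result: [10,8,2]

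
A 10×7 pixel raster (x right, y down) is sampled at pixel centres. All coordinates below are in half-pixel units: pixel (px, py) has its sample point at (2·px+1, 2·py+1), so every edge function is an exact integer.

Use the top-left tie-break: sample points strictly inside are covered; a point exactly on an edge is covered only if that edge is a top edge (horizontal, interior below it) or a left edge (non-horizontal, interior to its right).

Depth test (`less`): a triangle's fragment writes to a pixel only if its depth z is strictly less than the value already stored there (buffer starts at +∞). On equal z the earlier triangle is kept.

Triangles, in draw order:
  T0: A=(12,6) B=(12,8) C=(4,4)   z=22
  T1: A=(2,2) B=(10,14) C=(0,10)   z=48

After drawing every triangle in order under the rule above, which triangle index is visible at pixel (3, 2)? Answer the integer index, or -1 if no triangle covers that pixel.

T0:
  2·area = 16
  edge (12, 6)→(12, 8): d=(0,2) right/bottom  bias=-1
  edge (12, 8)→(4, 4): d=(-8,-4) top-left  bias=+0
  edge (4, 4)→(12, 6): d=(8,2) right/bottom  bias=-1
    (3,2)@(7, 5): e=[10,4,2] → █
    (4,2)@(9, 5): e=[6,12,-2] → ·
    (3,3)@(7, 7): e=[10,-12,18] → ·
    (5,3)@(11, 7): e=[2,4,10] → █
    (6,3)@(13, 7): e=[-2,12,6] → ·
    (5,4)@(11, 9): e=[2,-12,26] → ·
  covered (2 px):
    · · · · · · · · · ·
    · · · · · · · · · ·
    · · · █ · · · · · ·
    · · · · · █ · · · ·
    · · · · · · · · · ·
    · · · · · · · · · ·
    · · · · · · · · · ·
T1:
  2·area = 88
  edge (2, 2)→(10, 14): d=(8,12) right/bottom  bias=-1
  edge (10, 14)→(0, 10): d=(-10,-4) top-left  bias=+0
  edge (0, 10)→(2, 2): d=(2,-8) top-left  bias=+0
    (1,2)@(3, 5): e=[12,62,14] → █
    (2,2)@(5, 5): e=[-12,70,30] → ·
    (0,3)@(1, 7): e=[52,34,2] → █
    (2,3)@(5, 7): e=[4,50,34] → █
    (3,3)@(7, 7): e=[-20,58,50] → ·
    (0,4)@(1, 9): e=[68,14,6] → █
    (3,4)@(7, 9): e=[-4,38,54] → ·
    (0,5)@(1, 11): e=[84,-6,10] → ·
    (1,5)@(3, 11): e=[60,2,26] → █
    (3,5)@(7, 11): e=[12,18,58] → █
    (4,5)@(9, 11): e=[-12,26,74] → ·
    (1,6)@(3, 13): e=[76,-18,30] → ·
  covered (11 px):
    · · · · · · · · · ·
    · · · · · · · · · ·
    · █ · · · · · · · ·
    █ █ █ · · · · · · ·
    █ █ █ · · · · · · ·
    · █ █ █ · · · · · ·
    · · · · █ · · · · ·

Z-buffer (winner per pixel, '.' = empty):
  . . . . . . . . . .
  . . . . . . . . . .
  . 1 . 0 . . . . . .
  1 1 1 . . 0 . . . .
  1 1 1 . . . . . . .
  . 1 1 1 . . . . . .
  . . . . 1 . . . . .

Final: 0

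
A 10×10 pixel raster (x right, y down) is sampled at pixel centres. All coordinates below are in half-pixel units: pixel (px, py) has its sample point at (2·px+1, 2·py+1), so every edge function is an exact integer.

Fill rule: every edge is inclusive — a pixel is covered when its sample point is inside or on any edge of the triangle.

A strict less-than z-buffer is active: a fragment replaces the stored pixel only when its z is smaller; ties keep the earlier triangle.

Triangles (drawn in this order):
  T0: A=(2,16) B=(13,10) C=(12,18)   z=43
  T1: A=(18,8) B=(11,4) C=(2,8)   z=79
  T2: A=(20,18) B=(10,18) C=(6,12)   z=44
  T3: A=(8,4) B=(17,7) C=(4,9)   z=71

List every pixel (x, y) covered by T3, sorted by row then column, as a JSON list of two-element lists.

T0:
  2·area = 82
  edge (2, 16)→(13, 10): d=(11,-6) inclusive
  edge (13, 10)→(12, 18): d=(-1,8) inclusive
  edge (12, 18)→(2, 16): d=(-10,-2) inclusive
    (4,6)@(9, 13): e=[9,29,44] → #
    (5,6)@(11, 13): e=[21,13,48] → #
    (6,6)@(13, 13): e=[33,-3,52] → ·
    (2,7)@(5, 15): e=[7,59,16] → #
    (3,7)@(7, 15): e=[19,43,20] → #
    (6,7)@(13, 15): e=[55,-5,32] → ·
    (2,8)@(5, 17): e=[29,57,-4] → ·
    (3,8)@(7, 17): e=[41,41,0] → #  [on edge]
    (6,8)@(13, 17): e=[77,-7,12] → ·
    (3,9)@(7, 19): e=[63,39,-20] → ·
    (4,9)@(9, 19): e=[75,23,-16] → ·
    (5,9)@(11, 19): e=[87,7,-12] → ·
    (8,9)@(17, 19): e=[123,-41,0] → ·  [on edge]
  covered (9 px):
    · · · · · · · · · ·
    · · · · · · · · · ·
    · · · · · · · · · ·
    · · · · · · · · · ·
    · · · · · · · · · ·
    · · · · · · · · · ·
    · · · · # # · · · ·
    · · # # # # · · · ·
    · · · # # # · · · ·
    · · · · · · · · · ·
T1:
  2·area = 64  (B↔C swapped to make it positive)
  edge (18, 8)→(2, 8): d=(-16,0) inclusive
  edge (2, 8)→(11, 4): d=(9,-4) inclusive
  edge (11, 4)→(18, 8): d=(7,4) inclusive
    (4,2)@(9, 5): e=[48,1,15] → #
    (5,2)@(11, 5): e=[48,9,7] → #
    (6,2)@(13, 5): e=[48,17,-1] → ·
    (2,3)@(5, 7): e=[16,3,45] → #
    (3,3)@(7, 7): e=[16,11,37] → #
    (6,3)@(13, 7): e=[16,35,13] → #
    (7,3)@(15, 7): e=[16,43,5] → #
    (8,3)@(17, 7): e=[16,51,-3] → ·
    (2,4)@(5, 9): e=[-16,21,59] → ·
    (3,4)@(7, 9): e=[-16,29,51] → ·
    (4,4)@(9, 9): e=[-16,37,43] → ·
    (5,4)@(11, 9): e=[-16,45,35] → ·
  covered (8 px):
    · · · · · · · · · ·
    · · · · · · · · · ·
    · · · · # # · · · ·
    · · # # # # # # · ·
    · · · · · · · · · ·
    · · · · · · · · · ·
    · · · · · · · · · ·
    · · · · · · · · · ·
    · · · · · · · · · ·
    · · · · · · · · · ·
T2:
  2·area = 60
  edge (20, 18)→(10, 18): d=(-10,0) inclusive
  edge (10, 18)→(6, 12): d=(-4,-6) inclusive
  edge (6, 12)→(20, 18): d=(14,6) inclusive
    (3,6)@(7, 13): e=[50,2,8] → #
    (4,6)@(9, 13): e=[50,14,-4] → ·
    (3,7)@(7, 15): e=[30,-6,36] → ·
    (4,7)@(9, 15): e=[30,6,24] → #
    (5,7)@(11, 15): e=[30,18,12] → #
    (6,7)@(13, 15): e=[30,30,0] → #  [on edge]
    (7,7)@(15, 15): e=[30,42,-12] → ·
    (4,8)@(9, 17): e=[10,-2,52] → ·
    (5,8)@(11, 17): e=[10,10,40] → #
    (7,8)@(15, 17): e=[10,34,16] → #
    (8,8)@(17, 17): e=[10,46,4] → #
    (9,8)@(19, 17): e=[10,58,-8] → ·
  covered (8 px):
    · · · · · · · · · ·
    · · · · · · · · · ·
    · · · · · · · · · ·
    · · · · · · · · · ·
    · · · · · · · · · ·
    · · · · · · · · · ·
    · · · # · · · · · ·
    · · · · # # # · · ·
    · · · · · # # # # ·
    · · · · · · · · · ·
T3:
  2·area = 57
  edge (8, 4)→(17, 7): d=(9,3) inclusive
  edge (17, 7)→(4, 9): d=(-13,2) inclusive
  edge (4, 9)→(8, 4): d=(4,-5) inclusive
    (2,1)@(5, 3): e=[0,76,-19] → ·  [on edge]
    (4,2)@(9, 5): e=[6,42,9] → #
    (5,2)@(11, 5): e=[0,38,19] → #  [on edge]
    (6,2)@(13, 5): e=[-6,34,29] → ·
    (3,3)@(7, 7): e=[30,20,7] → #
    (6,3)@(13, 7): e=[12,8,37] → #
    (7,3)@(15, 7): e=[6,4,47] → #
    (8,3)@(17, 7): e=[0,0,57] → #  [on edge]
    (9,3)@(19, 7): e=[-6,-4,67] → ·
    (3,4)@(7, 9): e=[48,-6,15] → ·
    (4,4)@(9, 9): e=[42,-10,25] → ·
    (5,4)@(11, 9): e=[36,-14,35] → ·
  covered (8 px):
    · · · · · · · · · ·
    · · · · · · · · · ·
    · · · · # # · · · ·
    · · · # # # # # # ·
    · · · · · · · · · ·
    · · · · · · · · · ·
    · · · · · · · · · ·
    · · · · · · · · · ·
    · · · · · · · · · ·
    · · · · · · · · · ·

Answer: [[4,2],[5,2],[3,3],[4,3],[5,3],[6,3],[7,3],[8,3]]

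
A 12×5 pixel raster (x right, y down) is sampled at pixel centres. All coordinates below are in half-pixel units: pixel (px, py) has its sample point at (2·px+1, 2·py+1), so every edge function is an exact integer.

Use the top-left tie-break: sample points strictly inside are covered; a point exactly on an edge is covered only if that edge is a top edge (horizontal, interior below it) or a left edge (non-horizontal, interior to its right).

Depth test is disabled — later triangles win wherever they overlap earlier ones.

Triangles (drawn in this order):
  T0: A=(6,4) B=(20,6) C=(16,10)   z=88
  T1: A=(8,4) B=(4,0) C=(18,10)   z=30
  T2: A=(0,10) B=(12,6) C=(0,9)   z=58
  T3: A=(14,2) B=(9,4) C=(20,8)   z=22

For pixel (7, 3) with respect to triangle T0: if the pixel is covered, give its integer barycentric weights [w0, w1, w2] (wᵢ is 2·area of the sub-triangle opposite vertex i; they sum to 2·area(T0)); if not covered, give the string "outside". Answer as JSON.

T0:
  2·area = 64
  edge (6, 4)→(20, 6): d=(14,2) right/bottom  bias=-1
  edge (20, 6)→(16, 10): d=(-4,4) right/bottom  bias=-1
  edge (16, 10)→(6, 4): d=(-10,-6) top-left  bias=+0
    (0,0)@(1, 1): e=[-32,96,0] → ·  [on edge]
    (11,1)@(23, 3): e=[-48,0,112] → ·  [on edge]
    (4,2)@(9, 5): e=[8,48,8] → #
    (5,2)@(11, 5): e=[4,40,20] → #
    (6,2)@(13, 5): e=[0,32,32] → ·  [on edge]
    (10,2)@(21, 5): e=[-16,0,80] → ·  [on edge]
    (4,3)@(9, 7): e=[36,40,-12] → ·
    (5,3)@(11, 7): e=[32,32,0] → #  [on edge]
    (6,3)@(13, 7): e=[28,24,12] → #
    (7,3)@(15, 7): e=[24,16,24] → #
    (8,3)@(17, 7): e=[20,8,36] → #
    (9,3)@(19, 7): e=[16,0,48] → ·  [on edge]
    (8,4)@(17, 9): e=[48,0,16] → ·  [on edge]
  covered (7 px):
    · · · · · · · · · · · ·
    · · · · · · · · · · · ·
    · · · · # # · · · · · ·
    · · · · · # # # # · · ·
    · · · · · · · # · · · ·
T1:
  2·area = 16
  edge (8, 4)→(4, 0): d=(-4,-4) top-left  bias=+0
  edge (4, 0)→(18, 10): d=(14,10) right/bottom  bias=-1
  edge (18, 10)→(8, 4): d=(-10,-6) top-left  bias=+0
    (1,0)@(3, 1): e=[-8,24,0] → ·  [on edge]
    (2,0)@(5, 1): e=[0,4,12] → #  [on edge]
    (3,0)@(7, 1): e=[8,-16,24] → ·
    (2,1)@(5, 3): e=[-8,32,-8] → ·
    (3,1)@(7, 3): e=[0,12,4] → #  [on edge]
    (4,1)@(9, 3): e=[8,-8,16] → ·
    (3,2)@(7, 5): e=[-8,40,-16] → ·
    (4,2)@(9, 5): e=[0,20,-4] → ·  [on edge]
    (5,2)@(11, 5): e=[8,0,8] → ·  [on edge]
    (5,3)@(11, 7): e=[0,28,-12] → ·  [on edge]
    (6,3)@(13, 7): e=[8,8,0] → #  [on edge]
    (7,3)@(15, 7): e=[16,-12,12] → ·
    (6,4)@(13, 9): e=[0,36,-20] → ·  [on edge]
  covered (3 px):
    · · # · · · · · · · · ·
    · · · # · · · · · · · ·
    · · · · · · · · · · · ·
    · · · · · · # · · · · ·
    · · · · · · · · · · · ·
T2:
  2·area = 12  (B↔C swapped to make it positive)
  edge (0, 10)→(0, 9): d=(0,-1) top-left  bias=+0
  edge (0, 9)→(12, 6): d=(12,-3) top-left  bias=+0
  edge (12, 6)→(0, 10): d=(-12,4) right/bottom  bias=-1
    (10,1)@(21, 3): e=[21,-9,0] → ·  [on edge]
    (7,2)@(15, 5): e=[15,-3,0] → ·  [on edge]
    (4,3)@(9, 7): e=[9,3,0] → ·  [on edge]
    (0,4)@(1, 9): e=[1,3,8] → #
    (1,4)@(3, 9): e=[3,9,0] → ·  [on edge]
  covered (1 px):
    · · · · · · · · · · · ·
    · · · · · · · · · · · ·
    · · · · · · · · · · · ·
    · · · · · · · · · · · ·
    # · · · · · · · · · · ·
T3:
  2·area = 42  (B↔C swapped to make it positive)
  edge (14, 2)→(20, 8): d=(6,6) right/bottom  bias=-1
  edge (20, 8)→(9, 4): d=(-11,-4) top-left  bias=+0
  edge (9, 4)→(14, 2): d=(5,-2) top-left  bias=+0
    (6,0)@(13, 1): e=[0,49,-7] → ·  [on edge]
    (6,1)@(13, 3): e=[12,27,3] → #
    (7,1)@(15, 3): e=[0,35,7] → ·  [on edge]
    (6,2)@(13, 5): e=[24,5,13] → #
    (7,2)@(15, 5): e=[12,13,17] → #
    (8,2)@(17, 5): e=[0,21,21] → ·  [on edge]
    (6,3)@(13, 7): e=[36,-17,23] → ·
    (7,3)@(15, 7): e=[24,-9,27] → ·
    (9,3)@(19, 7): e=[0,7,35] → ·  [on edge]
    (10,4)@(21, 9): e=[0,-7,49] → ·  [on edge]
  covered (3 px):
    · · · · · · · · · · · ·
    · · · · · · # · · · · ·
    · · · · · · # # · · · ·
    · · · · · · · · · · · ·
    · · · · · · · · · · · ·

Final: [16,24,24]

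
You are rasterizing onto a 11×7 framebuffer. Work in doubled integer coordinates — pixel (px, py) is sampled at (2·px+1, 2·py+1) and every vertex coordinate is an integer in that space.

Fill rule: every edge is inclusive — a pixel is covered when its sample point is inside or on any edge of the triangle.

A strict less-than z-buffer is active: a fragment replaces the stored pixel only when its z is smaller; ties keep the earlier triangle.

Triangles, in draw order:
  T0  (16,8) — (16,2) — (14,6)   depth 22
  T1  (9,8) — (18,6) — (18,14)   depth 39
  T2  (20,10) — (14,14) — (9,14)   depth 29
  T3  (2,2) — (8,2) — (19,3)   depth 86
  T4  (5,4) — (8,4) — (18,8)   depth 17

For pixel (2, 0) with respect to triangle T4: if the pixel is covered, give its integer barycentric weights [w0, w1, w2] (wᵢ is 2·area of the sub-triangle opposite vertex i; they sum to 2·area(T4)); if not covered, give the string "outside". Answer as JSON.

T0:
  2·area = 12  (B↔C swapped to make it positive)
  edge (16, 8)→(14, 6): d=(-2,-2) inclusive
  edge (14, 6)→(16, 2): d=(2,-4) inclusive
  edge (16, 2)→(16, 8): d=(0,6) inclusive
    (4,0)@(9, 1): e=[0,-30,42] → ·  [on edge]
    (5,1)@(11, 3): e=[0,-18,30] → ·  [on edge]
    (6,2)@(13, 5): e=[0,-6,18] → ·  [on edge]
    (7,2)@(15, 5): e=[4,2,6] → █
    (8,2)@(17, 5): e=[8,10,-6] → ·
    (7,3)@(15, 7): e=[0,6,6] → █  [on edge]
    (8,3)@(17, 7): e=[4,14,-6] → ·
    (7,4)@(15, 9): e=[-4,10,6] → ·
    (8,4)@(17, 9): e=[0,18,-6] → ·  [on edge]
    (9,5)@(19, 11): e=[0,30,-18] → ·  [on edge]
    (10,6)@(21, 13): e=[0,42,-30] → ·  [on edge]
  covered (2 px):
    · · · · · · · · · · ·
    · · · · · · · · · · ·
    · · · · · · · █ · · ·
    · · · · · · · █ · · ·
    · · · · · · · · · · ·
    · · · · · · · · · · ·
    · · · · · · · · · · ·
T1:
  2·area = 72
  edge (9, 8)→(18, 6): d=(9,-2) inclusive
  edge (18, 6)→(18, 14): d=(0,8) inclusive
  edge (18, 14)→(9, 8): d=(-9,-6) inclusive
    (7,3)@(15, 7): e=[3,24,45] → █
    (8,3)@(17, 7): e=[7,8,57] → █
    (9,3)@(19, 7): e=[11,-8,69] → ·
    (5,4)@(11, 9): e=[13,56,3] → █
    (6,4)@(13, 9): e=[17,40,15] → █
    (9,4)@(19, 9): e=[29,-8,51] → ·
    (5,5)@(11, 11): e=[31,56,-15] → ·
    (6,5)@(13, 11): e=[35,40,-3] → ·
    (7,5)@(15, 11): e=[39,24,9] → █
    (9,5)@(19, 11): e=[47,-8,33] → ·
    (7,6)@(15, 13): e=[57,24,-9] → ·
    (8,6)@(17, 13): e=[61,8,3] → █
  covered (9 px):
    · · · · · · · · · · ·
    · · · · · · · · · · ·
    · · · · · · · · · · ·
    · · · · · · · █ █ · ·
    · · · · · █ █ █ █ · ·
    · · · · · · · █ █ · ·
    · · · · · · · · █ · ·
T2:
  2·area = 20
  edge (20, 10)→(14, 14): d=(-6,4) inclusive
  edge (14, 14)→(9, 14): d=(-5,0) inclusive
  edge (9, 14)→(20, 10): d=(11,-4) inclusive
    (6,6)@(13, 13): e=[10,5,5] → █
    (7,6)@(15, 13): e=[2,5,13] → █
    (8,6)@(17, 13): e=[-6,5,21] → ·
  covered (2 px):
    · · · · · · · · · · ·
    · · · · · · · · · · ·
    · · · · · · · · · · ·
    · · · · · · · · · · ·
    · · · · · · · · · · ·
    · · · · · · · · · · ·
    · · · · · · █ █ · · ·
T3:
  2·area = 6
  edge (2, 2)→(8, 2): d=(6,0) inclusive
  edge (8, 2)→(19, 3): d=(11,1) inclusive
  edge (19, 3)→(2, 2): d=(-17,-1) inclusive
    (9,1)@(19, 3): e=[6,0,0] → █  [on edge]
    (10,1)@(21, 3): e=[6,-2,2] → ·
    (9,2)@(19, 5): e=[18,22,-34] → ·
  covered (1 px):
    · · · · · · · · · · ·
    · · · · · · · · · █ ·
    · · · · · · · · · · ·
    · · · · · · · · · · ·
    · · · · · · · · · · ·
    · · · · · · · · · · ·
    · · · · · · · · · · ·
T4:
  2·area = 12
  edge (5, 4)→(8, 4): d=(3,0) inclusive
  edge (8, 4)→(18, 8): d=(10,4) inclusive
  edge (18, 8)→(5, 4): d=(-13,-4) inclusive
    (4,2)@(9, 5): e=[3,6,3] → █
    (5,2)@(11, 5): e=[3,-2,11] → ·
    (4,3)@(9, 7): e=[9,26,-23] → ·
    (7,3)@(15, 7): e=[9,2,1] → █
    (8,3)@(17, 7): e=[9,-6,9] → ·
    (7,4)@(15, 9): e=[15,22,-25] → ·
  covered (2 px):
    · · · · · · · · · · ·
    · · · · · · · · · · ·
    · · · · █ · · · · · ·
    · · · · · · · █ · · ·
    · · · · · · · · · · ·
    · · · · · · · · · · ·
    · · · · · · · · · · ·

Answer: "outside"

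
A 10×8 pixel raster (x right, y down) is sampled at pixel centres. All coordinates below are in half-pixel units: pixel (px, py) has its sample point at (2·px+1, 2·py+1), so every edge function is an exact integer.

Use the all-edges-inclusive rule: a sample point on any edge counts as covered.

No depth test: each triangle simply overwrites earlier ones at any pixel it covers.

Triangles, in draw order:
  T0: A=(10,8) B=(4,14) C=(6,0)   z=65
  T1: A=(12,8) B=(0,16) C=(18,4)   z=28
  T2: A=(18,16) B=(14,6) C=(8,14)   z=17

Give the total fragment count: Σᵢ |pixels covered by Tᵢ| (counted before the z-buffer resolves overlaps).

T0:
  2·area = 72
  edge (10, 8)→(4, 14): d=(-6,6) inclusive
  edge (4, 14)→(6, 0): d=(2,-14) inclusive
  edge (6, 0)→(10, 8): d=(4,8) inclusive
    (8,0)@(17, 1): e=[0,156,-84] → .  [on edge]
    (3,1)@(7, 3): e=[48,20,4] → X
    (4,1)@(9, 3): e=[36,48,-12] → .
    (7,1)@(15, 3): e=[0,132,-60] → .  [on edge]
    (3,2)@(7, 5): e=[36,24,12] → X
    (4,2)@(9, 5): e=[24,52,-4] → .
    (6,2)@(13, 5): e=[0,108,-36] → .  [on edge]
    (2,3)@(5, 7): e=[36,0,36] → X  [on edge]
    (4,3)@(9, 7): e=[12,56,4] → X
    (5,3)@(11, 7): e=[0,84,-12] → .  [on edge]
    (2,4)@(5, 9): e=[24,4,44] → X
    (4,4)@(9, 9): e=[0,60,12] → X  [on edge]
    (3,5)@(7, 11): e=[0,36,36] → X  [on edge]
    (2,6)@(5, 13): e=[0,12,60] → X  [on edge]
    (1,7)@(3, 15): e=[0,-12,84] → .  [on edge]
  covered (11 px):
    . . . . . . . . . .
    . . . X . . . . . .
    . . . X . . . . . .
    . . X X X . . . . .
    . . X X X . . . . .
    . . X X . . . . . .
    . . X . . . . . . .
    . . . . . . . . . .
T1:
  degenerate (2·area = 0) — covers nothing
T2:
  2·area = 92  (B↔C swapped to make it positive)
  edge (18, 16)→(8, 14): d=(-10,-2) inclusive
  edge (8, 14)→(14, 6): d=(6,-8) inclusive
  edge (14, 6)→(18, 16): d=(4,10) inclusive
    (6,4)@(13, 9): e=[60,10,22] → X
    (7,4)@(15, 9): e=[64,26,2] → X
    (8,4)@(17, 9): e=[68,42,-18] → .
    (5,5)@(11, 11): e=[36,6,50] → X
    (8,5)@(17, 11): e=[48,54,-10] → .
    (1,6)@(3, 13): e=[0,-46,138] → .  [on edge]
    (4,6)@(9, 13): e=[12,2,78] → X
    (8,6)@(17, 13): e=[28,66,-2] → .
    (4,7)@(9, 15): e=[-8,14,86] → .
    (5,7)@(11, 15): e=[-4,30,66] → .
    (6,7)@(13, 15): e=[0,46,46] → X  [on edge]
    (8,7)@(17, 15): e=[8,78,6] → X
  covered (12 px):
    . . . . . . . . . .
    . . . . . . . . . .
    . . . . . . . . . .
    . . . . . . . . . .
    . . . . . . X X . .
    . . . . . X X X . .
    . . . . X X X X . .
    . . . . . . X X X .

Final: 23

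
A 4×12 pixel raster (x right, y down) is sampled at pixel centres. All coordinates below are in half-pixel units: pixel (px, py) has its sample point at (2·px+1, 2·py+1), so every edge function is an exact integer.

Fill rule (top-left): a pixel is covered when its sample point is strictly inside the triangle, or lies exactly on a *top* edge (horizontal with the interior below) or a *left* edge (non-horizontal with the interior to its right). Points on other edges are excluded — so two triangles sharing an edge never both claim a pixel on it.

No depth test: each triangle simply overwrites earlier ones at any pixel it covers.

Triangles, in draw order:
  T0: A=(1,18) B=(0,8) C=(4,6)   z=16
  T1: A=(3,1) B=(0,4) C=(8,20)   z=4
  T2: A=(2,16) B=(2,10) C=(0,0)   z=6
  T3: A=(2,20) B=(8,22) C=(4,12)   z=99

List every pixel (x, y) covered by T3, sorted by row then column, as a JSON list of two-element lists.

T0:
  2·area = 42
  edge (1, 18)→(0, 8): d=(-1,-10) top-left  bias=+0
  edge (0, 8)→(4, 6): d=(4,-2) top-left  bias=+0
  edge (4, 6)→(1, 18): d=(-3,12) right/bottom  bias=-1
    (1,3)@(3, 7): e=[31,2,9] → █
    (2,3)@(5, 7): e=[51,6,-15] → ·
    (0,4)@(1, 9): e=[9,6,27] → █
    (2,4)@(5, 9): e=[49,14,-21] → ·
    (0,5)@(1, 11): e=[7,14,21] → █
    (1,5)@(3, 11): e=[27,18,-3] → ·
    (0,6)@(1, 13): e=[5,22,15] → █
    (1,6)@(3, 13): e=[25,26,-9] → ·
    (0,7)@(1, 15): e=[3,30,9] → █
    (1,7)@(3, 15): e=[23,34,-15] → ·
    (0,8)@(1, 17): e=[1,38,3] → █
    (1,8)@(3, 17): e=[21,42,-21] → ·
  covered (7 px):
    · · · ·
    · · · ·
    · · · ·
    · █ · ·
    █ █ · ·
    █ · · ·
    █ · · ·
    █ · · ·
    █ · · ·
    · · · ·
    · · · ·
    · · · ·
T1:
  2·area = 72  (B↔C swapped to make it positive)
  edge (3, 1)→(8, 20): d=(5,19) right/bottom  bias=-1
  edge (8, 20)→(0, 4): d=(-8,-16) top-left  bias=+0
  edge (0, 4)→(3, 1): d=(3,-3) top-left  bias=+0
    (1,0)@(3, 1): e=[0,72,0] → ·  [on edge]
    (0,1)@(1, 3): e=[48,24,0] → █  [on edge]
    (1,1)@(3, 3): e=[10,56,6] → █
    (2,1)@(5, 3): e=[-28,88,12] → ·
    (0,2)@(1, 5): e=[58,8,6] → █
    (2,2)@(5, 5): e=[-18,72,18] → ·
    (0,3)@(1, 7): e=[68,-8,12] → ·
    (1,3)@(3, 7): e=[30,24,18] → █
    (2,3)@(5, 7): e=[-8,56,24] → ·
    (1,4)@(3, 9): e=[40,8,24] → █
    (2,4)@(5, 9): e=[2,40,30] → █
    (3,4)@(7, 9): e=[-36,72,36] → ·
  covered (10 px):
    · · · ·
    █ █ · ·
    █ █ · ·
    · █ · ·
    · █ █ ·
    · · █ ·
    · · █ ·
    · · · ·
    · · · █
    · · · ·
    · · · ·
    · · · ·
T2:
  2·area = 12  (B↔C swapped to make it positive)
  edge (2, 16)→(0, 0): d=(-2,-16) top-left  bias=+0
  edge (0, 0)→(2, 10): d=(2,10) right/bottom  bias=-1
  edge (2, 10)→(2, 16): d=(0,6) right/bottom  bias=-1
    (0,2)@(1, 5): e=[6,0,6] → ·  [on edge]
    (0,3)@(1, 7): e=[2,4,6] → █
    (1,3)@(3, 7): e=[34,-16,-6] → ·
    (0,4)@(1, 9): e=[-2,8,6] → ·
    (1,7)@(3, 15): e=[18,0,-6] → ·  [on edge]
  covered (1 px):
    · · · ·
    · · · ·
    · · · ·
    █ · · ·
    · · · ·
    · · · ·
    · · · ·
    · · · ·
    · · · ·
    · · · ·
    · · · ·
    · · · ·
T3:
  2·area = 52  (B↔C swapped to make it positive)
  edge (2, 20)→(4, 12): d=(2,-8) top-left  bias=+0
  edge (4, 12)→(8, 22): d=(4,10) right/bottom  bias=-1
  edge (8, 22)→(2, 20): d=(-6,-2) top-left  bias=+0
    (2,7)@(5, 15): e=[14,2,36] → █
    (3,7)@(7, 15): e=[30,-18,40] → ·
    (1,8)@(3, 17): e=[2,30,20] → █
    (3,8)@(7, 17): e=[34,-10,28] → ·
    (1,9)@(3, 19): e=[6,38,8] → █
    (3,9)@(7, 19): e=[38,-2,16] → ·
    (1,10)@(3, 21): e=[10,46,-4] → ·
    (2,10)@(5, 21): e=[26,26,0] → █  [on edge]
    (3,10)@(7, 21): e=[42,6,4] → █
    (2,11)@(5, 23): e=[30,34,-12] → ·
    (3,11)@(7, 23): e=[46,14,-8] → ·
  covered (7 px):
    · · · ·
    · · · ·
    · · · ·
    · · · ·
    · · · ·
    · · · ·
    · · · ·
    · · █ ·
    · █ █ ·
    · █ █ ·
    · · █ █
    · · · ·

Answer: [[2,7],[1,8],[2,8],[1,9],[2,9],[2,10],[3,10]]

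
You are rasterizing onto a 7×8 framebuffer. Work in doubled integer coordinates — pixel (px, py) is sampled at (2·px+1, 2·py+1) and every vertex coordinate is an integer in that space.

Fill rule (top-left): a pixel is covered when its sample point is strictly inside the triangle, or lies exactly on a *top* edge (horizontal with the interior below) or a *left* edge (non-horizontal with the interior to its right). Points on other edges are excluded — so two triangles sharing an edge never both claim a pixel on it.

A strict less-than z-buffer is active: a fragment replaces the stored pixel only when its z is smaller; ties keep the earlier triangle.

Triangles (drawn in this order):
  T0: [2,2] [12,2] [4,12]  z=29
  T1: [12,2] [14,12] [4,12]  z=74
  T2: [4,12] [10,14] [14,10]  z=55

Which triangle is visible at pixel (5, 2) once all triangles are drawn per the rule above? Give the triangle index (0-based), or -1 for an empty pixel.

T0:
  2·area = 100
  edge (2, 2)→(12, 2): d=(10,0) top-left  bias=+0
  edge (12, 2)→(4, 12): d=(-8,10) right/bottom  bias=-1
  edge (4, 12)→(2, 2): d=(-2,-10) top-left  bias=+0
    (1,1)@(3, 3): e=[10,82,8] → █
    (2,1)@(5, 3): e=[10,62,28] → █
    (3,1)@(7, 3): e=[10,42,48] → █
    (4,1)@(9, 3): e=[10,22,68] → █
    (5,1)@(11, 3): e=[10,2,88] → █
    (6,1)@(13, 3): e=[10,-18,108] → ·
    (1,2)@(3, 5): e=[30,66,4] → █
    (5,2)@(11, 5): e=[30,-14,84] → ·
    (1,3)@(3, 7): e=[50,50,0] → █  [on edge]
    (4,3)@(9, 7): e=[50,-10,60] → ·
    (1,4)@(3, 9): e=[70,34,-4] → ·
    (2,4)@(5, 9): e=[70,14,16] → █
  covered (13 px):
    · · · · · · ·
    · █ █ █ █ █ ·
    · █ █ █ █ · ·
    · █ █ █ · · ·
    · · █ · · · ·
    · · · · · · ·
    · · · · · · ·
    · · · · · · ·
T1:
  2·area = 100
  edge (12, 2)→(14, 12): d=(2,10) right/bottom  bias=-1
  edge (14, 12)→(4, 12): d=(-10,0) right/bottom  bias=-1
  edge (4, 12)→(12, 2): d=(8,-10) top-left  bias=+0
    (5,2)@(11, 5): e=[16,70,14] → █
    (6,2)@(13, 5): e=[-4,70,34] → ·
    (4,3)@(9, 7): e=[40,50,10] → █
    (6,3)@(13, 7): e=[0,50,50] → ·  [on edge]
    (3,4)@(7, 9): e=[64,30,6] → █
    (6,4)@(13, 9): e=[4,30,66] → █
    (2,5)@(5, 11): e=[88,10,2] → █
    (2,6)@(5, 13): e=[92,-10,18] → ·
    (3,6)@(7, 13): e=[72,-10,38] → ·
    (4,6)@(9, 13): e=[52,-10,58] → ·
    (5,6)@(11, 13): e=[32,-10,78] → ·
    (6,6)@(13, 13): e=[12,-10,98] → ·
  covered (12 px):
    · · · · · · ·
    · · · · · · ·
    · · · · · █ ·
    · · · · █ █ ·
    · · · █ █ █ █
    · · █ █ █ █ █
    · · · · · · ·
    · · · · · · ·
T2:
  2·area = 32  (B↔C swapped to make it positive)
  edge (4, 12)→(14, 10): d=(10,-2) top-left  bias=+0
  edge (14, 10)→(10, 14): d=(-4,4) right/bottom  bias=-1
  edge (10, 14)→(4, 12): d=(-6,-2) top-left  bias=+0
    (0,5)@(1, 11): e=[-16,48,0] → ·  [on edge]
    (4,5)@(9, 11): e=[0,16,16] → █  [on edge]
    (5,5)@(11, 11): e=[4,8,20] → █
    (6,5)@(13, 11): e=[8,0,24] → ·  [on edge]
    (3,6)@(7, 13): e=[16,16,0] → █  [on edge]
    (5,6)@(11, 13): e=[24,0,8] → ·  [on edge]
    (3,7)@(7, 15): e=[36,8,-12] → ·
    (4,7)@(9, 15): e=[40,0,-8] → ·  [on edge]
    (6,7)@(13, 15): e=[48,-16,0] → ·  [on edge]
  covered (4 px):
    · · · · · · ·
    · · · · · · ·
    · · · · · · ·
    · · · · · · ·
    · · · · · · ·
    · · · · █ █ ·
    · · · █ █ · ·
    · · · · · · ·

Z-buffer (winner per pixel, '.' = empty):
  . . . . . . .
  . 0 0 0 0 0 .
  . 0 0 0 0 1 .
  . 0 0 0 1 1 .
  . . 0 1 1 1 1
  . . 1 1 2 2 1
  . . . 2 2 . .
  . . . . . . .

Answer: 1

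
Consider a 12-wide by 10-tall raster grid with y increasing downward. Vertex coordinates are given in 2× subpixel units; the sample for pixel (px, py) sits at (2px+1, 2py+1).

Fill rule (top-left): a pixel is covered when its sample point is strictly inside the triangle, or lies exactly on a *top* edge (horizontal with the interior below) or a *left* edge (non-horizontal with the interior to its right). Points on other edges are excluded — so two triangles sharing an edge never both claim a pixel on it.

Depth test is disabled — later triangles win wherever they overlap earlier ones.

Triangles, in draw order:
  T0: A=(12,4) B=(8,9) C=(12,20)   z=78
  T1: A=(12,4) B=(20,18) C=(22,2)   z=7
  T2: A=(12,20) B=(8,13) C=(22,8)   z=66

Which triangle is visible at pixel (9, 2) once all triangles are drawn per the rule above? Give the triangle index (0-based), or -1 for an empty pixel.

T0:
  2·area = 64  (B↔C swapped to make it positive)
  edge (12, 4)→(12, 20): d=(0,16) right/bottom  bias=-1
  edge (12, 20)→(8, 9): d=(-4,-11) top-left  bias=+0
  edge (8, 9)→(12, 4): d=(4,-5) top-left  bias=+0
    (5,3)@(11, 7): e=[16,41,7] → #
    (6,3)@(13, 7): e=[-16,63,17] → ·
    (4,4)@(9, 9): e=[48,11,5] → #
    (6,4)@(13, 9): e=[-16,55,25] → ·
    (4,5)@(9, 11): e=[48,3,13] → #
    (6,5)@(13, 11): e=[-16,47,33] → ·
    (4,6)@(9, 13): e=[48,-5,21] → ·
    (5,6)@(11, 13): e=[16,17,31] → #
    (6,6)@(13, 13): e=[-16,39,41] → ·
    (5,7)@(11, 15): e=[16,9,39] → #
    (6,7)@(13, 15): e=[-16,31,49] → ·
    (5,8)@(11, 17): e=[16,1,47] → #
  covered (8 px):
    · · · · · · · · · · · ·
    · · · · · · · · · · · ·
    · · · · · · · · · · · ·
    · · · · · # · · · · · ·
    · · · · # # · · · · · ·
    · · · · # # · · · · · ·
    · · · · · # · · · · · ·
    · · · · · # · · · · · ·
    · · · · · # · · · · · ·
    · · · · · · · · · · · ·
T1:
  2·area = 156  (B↔C swapped to make it positive)
  edge (12, 4)→(22, 2): d=(10,-2) top-left  bias=+0
  edge (22, 2)→(20, 18): d=(-2,16) right/bottom  bias=-1
  edge (20, 18)→(12, 4): d=(-8,-14) top-left  bias=+0
    (8,1)@(17, 3): e=[0,78,78] → #  [on edge]
    (9,1)@(19, 3): e=[4,46,106] → #
    (10,1)@(21, 3): e=[8,14,134] → #
    (11,1)@(23, 3): e=[12,-18,162] → ·
    (3,2)@(7, 5): e=[0,234,-78] → ·  [on edge]
    (6,2)@(13, 5): e=[12,138,6] → #
    (7,2)@(15, 5): e=[16,106,34] → #
    (11,2)@(23, 5): e=[32,-22,146] → ·
    (6,3)@(13, 7): e=[32,134,-10] → ·
    (7,3)@(15, 7): e=[36,102,18] → #
    (11,3)@(23, 7): e=[52,-26,130] → ·
    (7,4)@(15, 9): e=[56,98,2] → #
  covered (20 px):
    · · · · · · · · · · · ·
    · · · · · · · · # # # ·
    · · · · · · # # # # # ·
    · · · · · · · # # # # ·
    · · · · · · · # # # # ·
    · · · · · · · · # # · ·
    · · · · · · · · · # · ·
    · · · · · · · · · # · ·
    · · · · · · · · · · · ·
    · · · · · · · · · · · ·
T2:
  2·area = 118
  edge (12, 20)→(8, 13): d=(-4,-7) top-left  bias=+0
  edge (8, 13)→(22, 8): d=(14,-5) top-left  bias=+0
  edge (22, 8)→(12, 20): d=(-10,12) right/bottom  bias=-1
    (10,4)@(21, 9): e=[107,9,2] → #
    (11,4)@(23, 9): e=[121,19,-22] → ·
    (7,5)@(15, 11): e=[57,7,54] → #
    (8,5)@(17, 11): e=[71,17,30] → #
    (9,5)@(19, 11): e=[85,27,6] → #
    (10,5)@(21, 11): e=[99,37,-18] → ·
    (4,6)@(9, 13): e=[7,5,106] → #
    (5,6)@(11, 13): e=[21,15,82] → #
    (6,6)@(13, 13): e=[35,25,58] → #
    (9,6)@(19, 13): e=[77,55,-14] → ·
    (4,7)@(9, 15): e=[-1,33,86] → ·
    (5,7)@(11, 15): e=[13,43,62] → #
  covered (14 px):
    · · · · · · · · · · · ·
    · · · · · · · · · · · ·
    · · · · · · · · · · · ·
    · · · · · · · · · · · ·
    · · · · · · · · · · # ·
    · · · · · · · # # # · ·
    · · · · # # # # # · · ·
    · · · · · # # # · · · ·
    · · · · · # # · · · · ·
    · · · · · · · · · · · ·

Z-buffer (winner per pixel, '.' = empty):
  . . . . . . . . . . . .
  . . . . . . . . 1 1 1 .
  . . . . . . 1 1 1 1 1 .
  . . . . . 0 . 1 1 1 1 .
  . . . . 0 0 . 1 1 1 2 .
  . . . . 0 0 . 2 2 2 . .
  . . . . 2 2 2 2 2 1 . .
  . . . . . 2 2 2 . 1 . .
  . . . . . 2 2 . . . . .
  . . . . . . . . . . . .

Result: 1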